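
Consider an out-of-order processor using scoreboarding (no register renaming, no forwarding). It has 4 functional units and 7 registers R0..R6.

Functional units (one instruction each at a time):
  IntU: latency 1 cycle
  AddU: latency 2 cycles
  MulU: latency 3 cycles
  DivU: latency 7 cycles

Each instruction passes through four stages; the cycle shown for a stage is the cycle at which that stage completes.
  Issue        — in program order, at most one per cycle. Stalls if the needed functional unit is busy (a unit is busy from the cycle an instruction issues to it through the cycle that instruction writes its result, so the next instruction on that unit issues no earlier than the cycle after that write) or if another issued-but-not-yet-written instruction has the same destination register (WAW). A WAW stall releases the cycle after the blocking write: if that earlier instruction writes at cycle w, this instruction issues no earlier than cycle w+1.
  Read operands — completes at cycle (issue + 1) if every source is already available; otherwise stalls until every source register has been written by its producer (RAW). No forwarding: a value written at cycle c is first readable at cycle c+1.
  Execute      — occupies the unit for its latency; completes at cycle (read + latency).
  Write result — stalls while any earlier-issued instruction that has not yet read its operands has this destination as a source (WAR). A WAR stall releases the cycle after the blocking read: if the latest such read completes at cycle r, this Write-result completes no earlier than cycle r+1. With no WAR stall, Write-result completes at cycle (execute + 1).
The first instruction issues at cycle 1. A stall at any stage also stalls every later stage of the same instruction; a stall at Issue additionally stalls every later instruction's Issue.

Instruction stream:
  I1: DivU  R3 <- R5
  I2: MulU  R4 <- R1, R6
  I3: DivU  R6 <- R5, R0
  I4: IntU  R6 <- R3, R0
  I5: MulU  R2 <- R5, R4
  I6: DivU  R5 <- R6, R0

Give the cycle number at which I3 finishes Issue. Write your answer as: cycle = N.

cycle = 11

[1] I1→DivU
[2] I1 RO, I2→MulU
[3] I2 RO
[6] I2 EX
[7] I2 WR R4
[9] I1 EX
[10] I1 WR R3
[11] I3→DivU
[12] I3 RO
[19] I3 EX
[20] I3 WR R6
[21] I4→IntU
[22] I4 RO, I5→MulU
[23] I4 EX, I5 RO, I6→DivU
[24] I4 WR R6
[25] I6 RO
[26] I5 EX
[27] I5 WR R2
[32] I6 EX
[33] I6 WR R5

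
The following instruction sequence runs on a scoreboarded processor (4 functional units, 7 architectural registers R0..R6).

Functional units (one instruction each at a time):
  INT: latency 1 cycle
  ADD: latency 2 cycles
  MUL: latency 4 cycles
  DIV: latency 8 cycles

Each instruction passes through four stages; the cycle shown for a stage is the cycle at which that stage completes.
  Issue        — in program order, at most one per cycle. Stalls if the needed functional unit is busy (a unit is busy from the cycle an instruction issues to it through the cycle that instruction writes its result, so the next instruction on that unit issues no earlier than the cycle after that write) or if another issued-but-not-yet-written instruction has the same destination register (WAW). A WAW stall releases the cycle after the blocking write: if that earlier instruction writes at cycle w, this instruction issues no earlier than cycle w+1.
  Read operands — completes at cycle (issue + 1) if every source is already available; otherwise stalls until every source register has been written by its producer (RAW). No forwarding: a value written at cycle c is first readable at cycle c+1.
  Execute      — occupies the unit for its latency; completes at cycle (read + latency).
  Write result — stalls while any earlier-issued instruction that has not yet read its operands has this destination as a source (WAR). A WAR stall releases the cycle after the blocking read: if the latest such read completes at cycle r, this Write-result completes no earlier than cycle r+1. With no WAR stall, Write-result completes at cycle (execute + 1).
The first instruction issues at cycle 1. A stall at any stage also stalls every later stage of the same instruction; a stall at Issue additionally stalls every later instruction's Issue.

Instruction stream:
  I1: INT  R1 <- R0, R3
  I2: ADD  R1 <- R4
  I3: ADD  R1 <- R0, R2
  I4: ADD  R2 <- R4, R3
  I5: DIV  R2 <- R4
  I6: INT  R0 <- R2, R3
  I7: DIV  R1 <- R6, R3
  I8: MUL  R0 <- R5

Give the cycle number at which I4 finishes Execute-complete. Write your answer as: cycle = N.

I1 -> (1, 2, 3, 4)
I2 -> (5, 6, 8, 9)  // WAW R1: wait I1 write@4
I3 -> (10, 11, 13, 14)  // struct: ADD busy until I2 writes@9
I4 -> (15, 16, 18, 19)  // struct: ADD busy until I3 writes@14
I5 -> (20, 21, 29, 30)  // WAW R2: wait I4 write@19
I6 -> (21, 31, 32, 33)  // RAW R2: wait I5 write@30
I7 -> (31, 32, 40, 41)  // struct: DIV busy until I5 writes@30
I8 -> (34, 35, 39, 40)  // WAW R0: wait I6 write@33

cycle = 18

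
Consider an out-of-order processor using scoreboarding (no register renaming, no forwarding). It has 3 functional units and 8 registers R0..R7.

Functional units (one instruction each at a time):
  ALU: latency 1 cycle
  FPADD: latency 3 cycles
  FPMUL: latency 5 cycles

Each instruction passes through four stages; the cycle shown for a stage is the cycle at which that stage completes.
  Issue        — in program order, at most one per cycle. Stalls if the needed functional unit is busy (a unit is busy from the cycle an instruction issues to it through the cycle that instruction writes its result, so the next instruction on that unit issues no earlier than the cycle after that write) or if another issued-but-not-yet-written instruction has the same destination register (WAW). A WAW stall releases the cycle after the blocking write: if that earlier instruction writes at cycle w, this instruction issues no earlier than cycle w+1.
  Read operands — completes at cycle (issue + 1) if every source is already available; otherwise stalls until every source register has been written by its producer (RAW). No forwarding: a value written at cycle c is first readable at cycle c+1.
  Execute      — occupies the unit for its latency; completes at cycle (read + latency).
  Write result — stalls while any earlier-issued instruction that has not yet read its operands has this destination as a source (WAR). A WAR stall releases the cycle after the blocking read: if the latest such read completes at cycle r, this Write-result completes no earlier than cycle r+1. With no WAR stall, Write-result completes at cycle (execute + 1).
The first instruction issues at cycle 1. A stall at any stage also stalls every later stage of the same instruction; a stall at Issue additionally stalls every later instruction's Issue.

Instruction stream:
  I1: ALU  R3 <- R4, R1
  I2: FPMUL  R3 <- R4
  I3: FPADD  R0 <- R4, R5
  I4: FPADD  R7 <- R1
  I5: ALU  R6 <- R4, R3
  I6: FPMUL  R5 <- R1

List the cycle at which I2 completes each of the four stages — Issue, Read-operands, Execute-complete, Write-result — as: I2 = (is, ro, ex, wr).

cycle 1: issue I1 (ALU)
cycle 2: I1 read-ops
cycle 3: I1 finished on ALU
cycle 4: I1→R3
cycle 5: issue I2 (FPMUL)
cycle 6: I2 read-ops | issue I3 (FPADD)
cycle 7: I3 read-ops
cycle 10: I3 finished on FPADD
cycle 11: I2 finished on FPMUL | I3→R0
cycle 12: I2→R3 | issue I4 (FPADD)
cycle 13: I4 read-ops | issue I5 (ALU)
cycle 14: I5 read-ops | issue I6 (FPMUL)
cycle 15: I5 finished on ALU | I6 read-ops
cycle 16: I4 finished on FPADD | I5→R6
cycle 17: I4→R7
cycle 20: I6 finished on FPMUL
cycle 21: I6→R5

I2 = (5, 6, 11, 12)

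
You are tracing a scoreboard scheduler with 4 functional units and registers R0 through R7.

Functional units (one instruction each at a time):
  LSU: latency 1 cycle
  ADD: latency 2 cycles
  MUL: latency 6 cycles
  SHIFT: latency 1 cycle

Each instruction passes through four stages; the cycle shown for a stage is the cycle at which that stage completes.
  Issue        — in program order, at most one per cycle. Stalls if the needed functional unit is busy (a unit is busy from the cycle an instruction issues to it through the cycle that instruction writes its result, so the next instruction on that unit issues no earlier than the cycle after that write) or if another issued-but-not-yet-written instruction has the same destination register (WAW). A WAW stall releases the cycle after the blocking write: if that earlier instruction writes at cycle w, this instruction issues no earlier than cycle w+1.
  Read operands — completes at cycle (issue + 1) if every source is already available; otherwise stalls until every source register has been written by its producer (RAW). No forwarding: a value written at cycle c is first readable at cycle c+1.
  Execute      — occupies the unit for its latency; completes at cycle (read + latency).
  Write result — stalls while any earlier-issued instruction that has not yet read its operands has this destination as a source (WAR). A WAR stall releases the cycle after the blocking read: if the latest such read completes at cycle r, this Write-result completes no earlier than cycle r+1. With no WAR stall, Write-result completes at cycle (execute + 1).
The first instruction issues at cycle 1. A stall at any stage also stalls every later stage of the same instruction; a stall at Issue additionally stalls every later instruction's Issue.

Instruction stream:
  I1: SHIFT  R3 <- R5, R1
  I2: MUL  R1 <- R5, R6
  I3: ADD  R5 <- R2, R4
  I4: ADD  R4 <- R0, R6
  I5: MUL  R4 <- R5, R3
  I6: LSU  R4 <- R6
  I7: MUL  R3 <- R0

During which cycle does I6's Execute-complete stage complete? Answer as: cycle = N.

I1 -> (1, 2, 3, 4)
I2 -> (2, 3, 9, 10)
I3 -> (3, 4, 6, 7)
I4 -> (8, 9, 11, 12)  // struct: ADD busy until I3 writes@7
I5 -> (13, 14, 20, 21)  // WAW R4: wait I4 write@12
I6 -> (22, 23, 24, 25)  // WAW R4: wait I5 write@21
I7 -> (23, 24, 30, 31)

cycle = 24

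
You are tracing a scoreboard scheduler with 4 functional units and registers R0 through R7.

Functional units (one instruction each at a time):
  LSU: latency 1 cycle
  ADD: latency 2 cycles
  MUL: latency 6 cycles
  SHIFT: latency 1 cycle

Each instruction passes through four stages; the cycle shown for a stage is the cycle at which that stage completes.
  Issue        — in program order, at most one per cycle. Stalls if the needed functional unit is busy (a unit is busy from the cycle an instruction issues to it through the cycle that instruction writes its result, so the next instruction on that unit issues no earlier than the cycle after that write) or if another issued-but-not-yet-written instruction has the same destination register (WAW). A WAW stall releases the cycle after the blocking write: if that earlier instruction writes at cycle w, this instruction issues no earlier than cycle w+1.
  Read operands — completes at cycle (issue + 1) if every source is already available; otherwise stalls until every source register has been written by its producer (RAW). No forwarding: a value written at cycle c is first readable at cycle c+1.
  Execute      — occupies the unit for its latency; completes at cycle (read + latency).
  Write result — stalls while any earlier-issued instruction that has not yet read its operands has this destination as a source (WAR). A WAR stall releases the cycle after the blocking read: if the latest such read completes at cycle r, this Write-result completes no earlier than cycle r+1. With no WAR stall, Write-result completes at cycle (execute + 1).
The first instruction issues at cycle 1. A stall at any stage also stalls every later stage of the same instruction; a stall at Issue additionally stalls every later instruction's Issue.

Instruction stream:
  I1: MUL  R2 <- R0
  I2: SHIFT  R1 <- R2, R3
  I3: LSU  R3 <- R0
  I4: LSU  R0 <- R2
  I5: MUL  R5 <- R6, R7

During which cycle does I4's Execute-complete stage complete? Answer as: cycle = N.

cycle = 14

t=1  I1→MUL
t=2  I1 RO · I2→SHIFT
t=3  I3→LSU
t=4  I3 RO
t=5  I3 EX
t=8  I1 EX
t=9  I1 WR R2
t=10  I2 RO
t=11  I2 EX · I3 WR R3
t=12  I2 WR R1 · I4→LSU
t=13  I4 RO · I5→MUL
t=14  I4 EX · I5 RO
t=15  I4 WR R0
t=20  I5 EX
t=21  I5 WR R5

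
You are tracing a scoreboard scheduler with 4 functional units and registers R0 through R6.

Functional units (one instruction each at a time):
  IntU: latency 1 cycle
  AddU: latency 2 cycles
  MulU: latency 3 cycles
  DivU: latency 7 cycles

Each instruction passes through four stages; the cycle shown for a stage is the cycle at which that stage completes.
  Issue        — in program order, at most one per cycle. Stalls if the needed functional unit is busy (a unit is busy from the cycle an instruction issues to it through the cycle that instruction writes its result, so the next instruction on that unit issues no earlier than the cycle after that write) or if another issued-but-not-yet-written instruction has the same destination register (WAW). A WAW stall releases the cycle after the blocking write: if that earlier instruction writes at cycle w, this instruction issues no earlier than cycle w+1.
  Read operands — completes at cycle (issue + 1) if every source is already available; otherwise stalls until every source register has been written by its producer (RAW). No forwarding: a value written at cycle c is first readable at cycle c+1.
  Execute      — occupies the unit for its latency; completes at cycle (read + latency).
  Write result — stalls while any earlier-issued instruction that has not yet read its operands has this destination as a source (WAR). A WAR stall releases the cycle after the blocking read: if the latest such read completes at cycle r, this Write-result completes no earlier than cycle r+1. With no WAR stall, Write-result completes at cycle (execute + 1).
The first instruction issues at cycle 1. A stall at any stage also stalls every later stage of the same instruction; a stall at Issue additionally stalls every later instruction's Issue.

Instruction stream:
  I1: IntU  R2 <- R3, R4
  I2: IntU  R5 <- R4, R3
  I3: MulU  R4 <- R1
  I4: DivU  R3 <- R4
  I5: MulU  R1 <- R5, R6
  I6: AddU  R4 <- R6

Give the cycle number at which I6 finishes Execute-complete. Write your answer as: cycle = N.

cycle = 16

[1] I1 dispatched to IntU
[2] I1 operands ready
[3] I1 complete
[4] R2←I1
[5] I2 dispatched to IntU
[6] I2 operands ready | I3 dispatched to MulU
[7] I2 complete | I3 operands ready | I4 dispatched to DivU
[8] R5←I2
[10] I3 complete
[11] R4←I3
[12] I4 operands ready | I5 dispatched to MulU
[13] I5 operands ready | I6 dispatched to AddU
[14] I6 operands ready
[16] I5 complete | I6 complete
[17] R1←I5 | R4←I6
[19] I4 complete
[20] R3←I4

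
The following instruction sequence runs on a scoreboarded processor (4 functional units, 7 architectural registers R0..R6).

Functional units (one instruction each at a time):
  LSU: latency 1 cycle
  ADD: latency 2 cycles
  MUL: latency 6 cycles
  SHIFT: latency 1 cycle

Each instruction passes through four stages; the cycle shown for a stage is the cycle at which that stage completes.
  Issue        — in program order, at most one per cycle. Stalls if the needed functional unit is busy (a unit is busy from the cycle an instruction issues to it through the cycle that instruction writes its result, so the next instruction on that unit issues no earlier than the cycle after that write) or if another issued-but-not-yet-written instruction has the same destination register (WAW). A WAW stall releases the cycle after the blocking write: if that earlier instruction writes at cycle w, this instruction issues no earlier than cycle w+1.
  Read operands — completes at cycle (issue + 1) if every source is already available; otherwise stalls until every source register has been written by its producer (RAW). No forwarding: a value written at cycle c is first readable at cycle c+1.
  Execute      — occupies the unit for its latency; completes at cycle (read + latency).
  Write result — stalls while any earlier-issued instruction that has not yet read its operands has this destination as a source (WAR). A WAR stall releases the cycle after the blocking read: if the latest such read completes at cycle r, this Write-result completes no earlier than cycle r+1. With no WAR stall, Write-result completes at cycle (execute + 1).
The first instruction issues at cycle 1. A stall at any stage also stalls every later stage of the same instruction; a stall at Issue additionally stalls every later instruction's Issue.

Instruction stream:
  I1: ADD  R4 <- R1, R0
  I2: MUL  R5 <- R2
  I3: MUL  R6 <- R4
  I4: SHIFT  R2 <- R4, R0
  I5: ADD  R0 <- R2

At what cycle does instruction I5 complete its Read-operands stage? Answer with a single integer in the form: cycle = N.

I1  is:1  ro:2  ex:4  wr:5
I2  is:2  ro:3  ex:9  wr:10
I3  is:11  ro:12  ex:18  wr:19  — struct: MUL busy until I2 writes@10
I4  is:12  ro:13  ex:14  wr:15
I5  is:13  ro:16  ex:18  wr:19  — RAW R2: wait I4 write@15

cycle = 16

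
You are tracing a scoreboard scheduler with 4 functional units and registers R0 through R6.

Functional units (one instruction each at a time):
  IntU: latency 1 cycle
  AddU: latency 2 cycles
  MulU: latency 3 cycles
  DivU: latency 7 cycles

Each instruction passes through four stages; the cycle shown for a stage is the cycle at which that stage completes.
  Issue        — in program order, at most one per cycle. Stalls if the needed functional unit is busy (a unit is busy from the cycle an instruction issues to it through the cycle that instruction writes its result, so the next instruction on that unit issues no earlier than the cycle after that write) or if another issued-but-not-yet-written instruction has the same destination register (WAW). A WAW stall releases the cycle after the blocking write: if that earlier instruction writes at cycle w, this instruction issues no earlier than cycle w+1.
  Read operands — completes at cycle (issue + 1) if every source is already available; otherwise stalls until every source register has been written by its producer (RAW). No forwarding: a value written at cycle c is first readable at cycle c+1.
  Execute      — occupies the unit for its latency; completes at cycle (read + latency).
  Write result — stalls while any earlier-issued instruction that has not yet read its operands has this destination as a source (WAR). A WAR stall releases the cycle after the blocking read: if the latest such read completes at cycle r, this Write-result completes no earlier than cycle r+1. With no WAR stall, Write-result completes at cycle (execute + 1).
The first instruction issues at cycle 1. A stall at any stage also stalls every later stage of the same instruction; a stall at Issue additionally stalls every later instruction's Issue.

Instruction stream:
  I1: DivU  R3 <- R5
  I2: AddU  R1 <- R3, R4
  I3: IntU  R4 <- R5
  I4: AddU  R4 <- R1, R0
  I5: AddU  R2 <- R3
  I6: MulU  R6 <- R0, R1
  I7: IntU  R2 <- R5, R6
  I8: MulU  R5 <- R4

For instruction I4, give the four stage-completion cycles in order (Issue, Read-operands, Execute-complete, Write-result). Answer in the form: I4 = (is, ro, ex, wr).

I4 = (15, 16, 18, 19)

t=1  issue I1 (DivU)
t=2  I1 read-ops · issue I2 (AddU)
t=3  issue I3 (IntU)
t=4  I3 read-ops
t=5  I3 finished on IntU
t=9  I1 finished on DivU
t=10  I1→R3
t=11  I2 read-ops
t=12  I3→R4
t=13  I2 finished on AddU
t=14  I2→R1
t=15  issue I4 (AddU)
t=16  I4 read-ops
t=18  I4 finished on AddU
t=19  I4→R4
t=20  issue I5 (AddU)
t=21  I5 read-ops · issue I6 (MulU)
t=22  I6 read-ops
t=23  I5 finished on AddU
t=24  I5→R2
t=25  I6 finished on MulU · issue I7 (IntU)
t=26  I6→R6
t=27  I7 read-ops · issue I8 (MulU)
t=28  I7 finished on IntU · I8 read-ops
t=29  I7→R2
t=31  I8 finished on MulU
t=32  I8→R5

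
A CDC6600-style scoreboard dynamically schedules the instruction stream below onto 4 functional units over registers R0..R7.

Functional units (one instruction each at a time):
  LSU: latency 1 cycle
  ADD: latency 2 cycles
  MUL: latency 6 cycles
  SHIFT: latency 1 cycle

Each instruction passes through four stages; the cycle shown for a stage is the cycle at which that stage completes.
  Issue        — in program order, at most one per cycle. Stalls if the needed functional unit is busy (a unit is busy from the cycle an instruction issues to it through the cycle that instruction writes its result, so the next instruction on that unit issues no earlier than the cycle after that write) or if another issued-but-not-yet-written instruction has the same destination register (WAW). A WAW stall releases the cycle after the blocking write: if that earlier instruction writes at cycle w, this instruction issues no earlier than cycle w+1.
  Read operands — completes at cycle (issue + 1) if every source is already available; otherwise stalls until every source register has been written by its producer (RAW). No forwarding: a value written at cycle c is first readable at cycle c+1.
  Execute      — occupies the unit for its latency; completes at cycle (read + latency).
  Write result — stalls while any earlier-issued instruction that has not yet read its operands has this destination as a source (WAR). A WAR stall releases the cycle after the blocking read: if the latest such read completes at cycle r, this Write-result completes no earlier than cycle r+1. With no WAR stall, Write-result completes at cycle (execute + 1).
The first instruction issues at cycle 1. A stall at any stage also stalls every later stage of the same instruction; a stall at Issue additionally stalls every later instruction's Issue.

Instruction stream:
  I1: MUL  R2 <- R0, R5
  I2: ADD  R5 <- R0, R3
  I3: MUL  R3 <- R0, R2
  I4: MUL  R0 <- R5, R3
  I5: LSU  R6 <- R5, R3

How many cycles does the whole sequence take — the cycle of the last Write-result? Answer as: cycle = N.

cycle = 27

t=1  I1 dispatched to MUL
t=2  I1 operands ready | I2 dispatched to ADD
t=3  I2 operands ready
t=5  I2 complete
t=6  R5←I2
t=8  I1 complete
t=9  R2←I1
t=10  I3 dispatched to MUL
t=11  I3 operands ready
t=17  I3 complete
t=18  R3←I3
t=19  I4 dispatched to MUL
t=20  I4 operands ready | I5 dispatched to LSU
t=21  I5 operands ready
t=22  I5 complete
t=23  R6←I5
t=26  I4 complete
t=27  R0←I4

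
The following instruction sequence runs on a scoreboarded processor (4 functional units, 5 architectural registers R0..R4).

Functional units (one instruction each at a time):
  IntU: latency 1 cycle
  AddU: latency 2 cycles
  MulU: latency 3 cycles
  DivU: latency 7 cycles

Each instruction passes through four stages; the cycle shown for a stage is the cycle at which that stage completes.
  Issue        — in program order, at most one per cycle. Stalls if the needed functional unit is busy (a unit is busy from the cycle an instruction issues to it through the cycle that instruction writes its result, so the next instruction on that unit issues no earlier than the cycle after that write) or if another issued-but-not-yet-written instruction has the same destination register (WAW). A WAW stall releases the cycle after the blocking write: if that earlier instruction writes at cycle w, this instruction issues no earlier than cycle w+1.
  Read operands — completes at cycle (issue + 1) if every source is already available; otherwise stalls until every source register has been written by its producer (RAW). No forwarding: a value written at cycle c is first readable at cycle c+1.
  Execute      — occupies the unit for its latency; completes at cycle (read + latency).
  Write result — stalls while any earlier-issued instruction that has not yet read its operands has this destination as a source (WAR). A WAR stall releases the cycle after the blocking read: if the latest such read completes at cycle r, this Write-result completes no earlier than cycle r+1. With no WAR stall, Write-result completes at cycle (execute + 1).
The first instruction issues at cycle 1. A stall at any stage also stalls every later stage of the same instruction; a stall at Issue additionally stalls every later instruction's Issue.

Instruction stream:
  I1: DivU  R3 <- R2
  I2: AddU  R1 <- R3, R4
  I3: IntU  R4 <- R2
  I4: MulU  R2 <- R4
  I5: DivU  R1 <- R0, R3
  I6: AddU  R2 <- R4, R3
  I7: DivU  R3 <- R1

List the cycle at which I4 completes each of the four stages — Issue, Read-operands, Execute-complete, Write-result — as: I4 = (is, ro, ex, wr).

t=1  I1 dispatched to DivU
t=2  I1 operands ready · I2 dispatched to AddU
t=3  I3 dispatched to IntU
t=4  I3 operands ready · I4 dispatched to MulU
t=5  I3 complete
t=9  I1 complete
t=10  R3←I1
t=11  I2 operands ready
t=12  R4←I3
t=13  I2 complete · I4 operands ready
t=14  R1←I2
t=15  I5 dispatched to DivU
t=16  I4 complete · I5 operands ready
t=17  R2←I4
t=18  I6 dispatched to AddU
t=19  I6 operands ready
t=21  I6 complete
t=22  R2←I6
t=23  I5 complete
t=24  R1←I5
t=25  I7 dispatched to DivU
t=26  I7 operands ready
t=33  I7 complete
t=34  R3←I7

I4 = (4, 13, 16, 17)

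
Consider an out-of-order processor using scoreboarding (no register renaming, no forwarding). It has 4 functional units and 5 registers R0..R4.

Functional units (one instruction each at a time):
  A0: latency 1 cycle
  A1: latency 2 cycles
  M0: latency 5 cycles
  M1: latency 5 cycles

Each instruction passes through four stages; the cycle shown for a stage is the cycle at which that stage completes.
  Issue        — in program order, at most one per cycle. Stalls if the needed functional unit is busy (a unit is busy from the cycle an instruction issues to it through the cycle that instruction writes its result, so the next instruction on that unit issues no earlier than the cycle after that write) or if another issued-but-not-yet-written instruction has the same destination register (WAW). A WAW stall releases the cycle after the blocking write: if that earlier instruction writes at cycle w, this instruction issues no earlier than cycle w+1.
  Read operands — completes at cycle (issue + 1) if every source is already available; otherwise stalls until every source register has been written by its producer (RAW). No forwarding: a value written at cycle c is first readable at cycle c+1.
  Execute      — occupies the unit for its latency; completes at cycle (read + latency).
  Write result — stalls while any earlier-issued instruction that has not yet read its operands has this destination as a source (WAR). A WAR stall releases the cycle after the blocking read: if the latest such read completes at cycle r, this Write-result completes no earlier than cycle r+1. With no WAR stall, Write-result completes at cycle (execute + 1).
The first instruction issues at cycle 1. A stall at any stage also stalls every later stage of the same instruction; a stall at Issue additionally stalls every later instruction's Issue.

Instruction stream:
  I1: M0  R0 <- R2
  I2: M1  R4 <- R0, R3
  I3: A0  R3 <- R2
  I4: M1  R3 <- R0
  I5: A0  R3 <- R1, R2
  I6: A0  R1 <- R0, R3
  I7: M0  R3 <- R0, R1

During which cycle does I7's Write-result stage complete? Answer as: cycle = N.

cycle = 38

cycle 1: I1→M0
cycle 2: I1 RO, I2→M1
cycle 3: I3→A0
cycle 4: I3 RO
cycle 5: I3 EX
cycle 7: I1 EX
cycle 8: I1 WR R0
cycle 9: I2 RO
cycle 10: I3 WR R3
cycle 14: I2 EX
cycle 15: I2 WR R4
cycle 16: I4→M1
cycle 17: I4 RO
cycle 22: I4 EX
cycle 23: I4 WR R3
cycle 24: I5→A0
cycle 25: I5 RO
cycle 26: I5 EX
cycle 27: I5 WR R3
cycle 28: I6→A0
cycle 29: I6 RO, I7→M0
cycle 30: I6 EX
cycle 31: I6 WR R1
cycle 32: I7 RO
cycle 37: I7 EX
cycle 38: I7 WR R3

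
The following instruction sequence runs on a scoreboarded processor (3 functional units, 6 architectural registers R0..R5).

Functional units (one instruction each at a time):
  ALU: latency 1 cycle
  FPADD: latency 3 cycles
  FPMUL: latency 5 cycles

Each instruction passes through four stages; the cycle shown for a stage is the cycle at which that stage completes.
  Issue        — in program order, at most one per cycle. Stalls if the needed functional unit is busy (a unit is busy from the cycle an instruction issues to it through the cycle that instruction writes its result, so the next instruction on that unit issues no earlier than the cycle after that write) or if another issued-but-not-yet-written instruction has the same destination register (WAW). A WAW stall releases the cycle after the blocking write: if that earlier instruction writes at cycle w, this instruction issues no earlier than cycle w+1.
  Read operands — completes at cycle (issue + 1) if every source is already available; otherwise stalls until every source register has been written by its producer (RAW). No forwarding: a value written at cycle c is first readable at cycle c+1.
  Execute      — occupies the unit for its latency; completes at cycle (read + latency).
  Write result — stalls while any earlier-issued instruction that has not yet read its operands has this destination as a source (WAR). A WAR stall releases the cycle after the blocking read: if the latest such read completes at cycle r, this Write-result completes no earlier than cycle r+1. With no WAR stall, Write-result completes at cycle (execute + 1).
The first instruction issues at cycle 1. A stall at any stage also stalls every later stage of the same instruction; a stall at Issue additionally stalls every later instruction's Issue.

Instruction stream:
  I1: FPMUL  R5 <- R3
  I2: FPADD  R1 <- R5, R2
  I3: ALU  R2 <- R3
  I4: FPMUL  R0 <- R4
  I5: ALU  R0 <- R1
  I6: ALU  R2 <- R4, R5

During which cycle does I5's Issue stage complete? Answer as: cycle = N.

t=1  I1 issues→FPMUL
t=2  I1 reads, I2 issues→FPADD
t=3  I3 issues→ALU
t=4  I3 reads
t=5  I3 exec-done
t=7  I1 exec-done
t=8  I1 writes R5
t=9  I2 reads, I4 issues→FPMUL
t=10  I3 writes R2, I4 reads
t=12  I2 exec-done
t=13  I2 writes R1
t=15  I4 exec-done
t=16  I4 writes R0
t=17  I5 issues→ALU
t=18  I5 reads
t=19  I5 exec-done
t=20  I5 writes R0
t=21  I6 issues→ALU
t=22  I6 reads
t=23  I6 exec-done
t=24  I6 writes R2

cycle = 17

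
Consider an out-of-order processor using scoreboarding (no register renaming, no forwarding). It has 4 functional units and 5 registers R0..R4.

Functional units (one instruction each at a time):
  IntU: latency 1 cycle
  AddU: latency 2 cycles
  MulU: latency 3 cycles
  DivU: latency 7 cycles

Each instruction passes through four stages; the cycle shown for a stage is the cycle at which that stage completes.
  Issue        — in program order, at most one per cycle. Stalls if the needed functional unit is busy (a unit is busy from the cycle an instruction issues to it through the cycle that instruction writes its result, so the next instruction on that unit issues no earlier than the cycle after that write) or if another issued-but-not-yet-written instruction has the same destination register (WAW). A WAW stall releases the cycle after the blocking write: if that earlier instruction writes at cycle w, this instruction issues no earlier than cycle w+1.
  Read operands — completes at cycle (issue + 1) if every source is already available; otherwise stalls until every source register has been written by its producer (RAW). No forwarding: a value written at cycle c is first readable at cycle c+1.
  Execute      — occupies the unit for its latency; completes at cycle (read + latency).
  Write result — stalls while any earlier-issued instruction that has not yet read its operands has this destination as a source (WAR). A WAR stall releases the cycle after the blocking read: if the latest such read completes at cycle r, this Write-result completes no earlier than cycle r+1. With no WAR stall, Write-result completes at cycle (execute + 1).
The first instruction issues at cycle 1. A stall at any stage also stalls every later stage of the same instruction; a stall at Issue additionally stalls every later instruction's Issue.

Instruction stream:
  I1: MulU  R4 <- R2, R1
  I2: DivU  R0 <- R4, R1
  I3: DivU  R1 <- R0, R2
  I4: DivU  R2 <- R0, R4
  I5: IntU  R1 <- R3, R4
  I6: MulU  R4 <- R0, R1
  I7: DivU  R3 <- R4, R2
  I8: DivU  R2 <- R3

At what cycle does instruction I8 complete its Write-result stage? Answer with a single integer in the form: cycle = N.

  I1 | 1 | 2 | 5 | 6
  I2 | 2 | 7 | 14 | 15   RAW R4: wait I1 write@6
  I3 | 16 | 17 | 24 | 25   struct: DivU busy until I2 writes@15
  I4 | 26 | 27 | 34 | 35   struct: DivU busy until I3 writes@25
  I5 | 27 | 28 | 29 | 30
  I6 | 28 | 31 | 34 | 35   RAW R1: wait I5 write@30
  I7 | 36 | 37 | 44 | 45   struct: DivU busy until I4 writes@35
  I8 | 46 | 47 | 54 | 55   struct: DivU busy until I7 writes@45

cycle = 55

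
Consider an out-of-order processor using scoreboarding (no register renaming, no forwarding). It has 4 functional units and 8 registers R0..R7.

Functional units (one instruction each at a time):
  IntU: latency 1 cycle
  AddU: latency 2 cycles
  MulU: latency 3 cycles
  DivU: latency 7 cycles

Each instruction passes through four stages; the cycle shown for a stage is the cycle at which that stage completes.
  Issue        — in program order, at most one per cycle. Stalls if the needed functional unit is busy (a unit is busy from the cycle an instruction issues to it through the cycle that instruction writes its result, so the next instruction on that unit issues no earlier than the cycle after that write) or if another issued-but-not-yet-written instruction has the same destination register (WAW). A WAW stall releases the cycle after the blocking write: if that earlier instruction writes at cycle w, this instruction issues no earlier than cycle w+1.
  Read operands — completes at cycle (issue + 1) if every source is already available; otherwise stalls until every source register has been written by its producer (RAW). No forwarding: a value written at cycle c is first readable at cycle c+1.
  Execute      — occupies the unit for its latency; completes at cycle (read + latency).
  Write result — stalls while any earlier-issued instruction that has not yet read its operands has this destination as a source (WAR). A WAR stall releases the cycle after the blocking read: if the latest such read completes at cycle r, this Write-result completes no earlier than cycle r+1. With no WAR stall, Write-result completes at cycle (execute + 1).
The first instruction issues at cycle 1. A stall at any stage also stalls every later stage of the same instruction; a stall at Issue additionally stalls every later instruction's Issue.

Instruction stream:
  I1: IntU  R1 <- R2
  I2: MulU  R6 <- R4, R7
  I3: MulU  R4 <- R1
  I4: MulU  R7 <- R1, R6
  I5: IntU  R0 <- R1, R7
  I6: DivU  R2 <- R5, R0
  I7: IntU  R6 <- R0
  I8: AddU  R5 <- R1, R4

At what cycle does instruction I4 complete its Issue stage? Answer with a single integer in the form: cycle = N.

I1: IS=1 RO=2 EX=3 WR=4
I2: IS=2 RO=3 EX=6 WR=7
I3: IS=8 RO=9 EX=12 WR=13  [struct: MulU busy until I2 writes@7]
I4: IS=14 RO=15 EX=18 WR=19  [struct: MulU busy until I3 writes@13]
I5: IS=15 RO=20 EX=21 WR=22  [RAW R7: wait I4 write@19]
I6: IS=16 RO=23 EX=30 WR=31  [RAW R0: wait I5 write@22]
I7: IS=23 RO=24 EX=25 WR=26  [struct: IntU busy until I5 writes@22]
I8: IS=24 RO=25 EX=27 WR=28

cycle = 14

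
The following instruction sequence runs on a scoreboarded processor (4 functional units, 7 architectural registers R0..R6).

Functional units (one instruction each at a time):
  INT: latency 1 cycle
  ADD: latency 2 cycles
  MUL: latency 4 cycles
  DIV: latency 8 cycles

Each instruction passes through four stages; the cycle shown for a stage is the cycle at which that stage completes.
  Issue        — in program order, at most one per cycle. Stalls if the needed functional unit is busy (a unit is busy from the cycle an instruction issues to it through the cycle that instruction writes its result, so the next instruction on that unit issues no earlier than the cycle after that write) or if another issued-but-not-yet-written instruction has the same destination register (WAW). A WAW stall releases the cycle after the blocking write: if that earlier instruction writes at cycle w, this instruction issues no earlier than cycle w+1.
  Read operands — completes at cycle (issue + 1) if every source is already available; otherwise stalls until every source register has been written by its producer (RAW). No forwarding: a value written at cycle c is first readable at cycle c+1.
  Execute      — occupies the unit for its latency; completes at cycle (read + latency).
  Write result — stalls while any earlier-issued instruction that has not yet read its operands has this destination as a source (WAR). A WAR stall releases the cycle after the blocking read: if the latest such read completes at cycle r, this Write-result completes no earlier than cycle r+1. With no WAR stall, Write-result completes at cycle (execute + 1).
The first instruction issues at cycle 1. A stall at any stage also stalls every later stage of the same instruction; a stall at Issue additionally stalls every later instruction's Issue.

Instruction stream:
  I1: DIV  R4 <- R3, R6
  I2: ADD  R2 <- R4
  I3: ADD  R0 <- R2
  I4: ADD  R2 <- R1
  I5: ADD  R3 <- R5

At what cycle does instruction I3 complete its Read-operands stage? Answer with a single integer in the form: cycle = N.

cycle = 17

  I1 | 1 | 2 | 10 | 11
  I2 | 2 | 12 | 14 | 15   RAW R4: wait I1 write@11
  I3 | 16 | 17 | 19 | 20   struct: ADD busy until I2 writes@15
  I4 | 21 | 22 | 24 | 25   struct: ADD busy until I3 writes@20
  I5 | 26 | 27 | 29 | 30   struct: ADD busy until I4 writes@25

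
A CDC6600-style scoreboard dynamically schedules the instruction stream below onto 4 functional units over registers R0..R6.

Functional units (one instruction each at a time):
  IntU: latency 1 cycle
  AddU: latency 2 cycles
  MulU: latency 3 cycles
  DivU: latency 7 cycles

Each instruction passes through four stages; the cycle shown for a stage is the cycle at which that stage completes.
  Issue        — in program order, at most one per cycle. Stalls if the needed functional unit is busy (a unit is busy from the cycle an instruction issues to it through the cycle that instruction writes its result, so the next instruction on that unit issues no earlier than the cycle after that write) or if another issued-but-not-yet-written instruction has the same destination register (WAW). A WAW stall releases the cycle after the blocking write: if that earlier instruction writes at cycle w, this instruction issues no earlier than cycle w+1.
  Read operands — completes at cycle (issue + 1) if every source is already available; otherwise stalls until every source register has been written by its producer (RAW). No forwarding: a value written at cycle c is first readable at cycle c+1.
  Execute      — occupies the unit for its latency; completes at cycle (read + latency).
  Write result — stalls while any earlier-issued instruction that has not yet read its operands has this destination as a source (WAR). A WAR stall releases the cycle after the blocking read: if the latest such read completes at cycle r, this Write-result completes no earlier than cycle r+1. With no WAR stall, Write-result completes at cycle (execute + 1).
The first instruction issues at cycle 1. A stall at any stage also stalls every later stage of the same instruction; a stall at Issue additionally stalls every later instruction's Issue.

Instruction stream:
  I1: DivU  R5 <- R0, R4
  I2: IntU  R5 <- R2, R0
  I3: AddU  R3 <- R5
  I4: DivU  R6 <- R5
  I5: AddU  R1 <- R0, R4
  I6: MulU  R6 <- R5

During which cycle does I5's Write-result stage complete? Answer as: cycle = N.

I1  is:1  ro:2  ex:9  wr:10
I2  is:11  ro:12  ex:13  wr:14  — WAW R5: wait I1 write@10
I3  is:12  ro:15  ex:17  wr:18  — RAW R5: wait I2 write@14
I4  is:13  ro:15  ex:22  wr:23  — RAW R5: wait I2 write@14
I5  is:19  ro:20  ex:22  wr:23  — struct: AddU busy until I3 writes@18
I6  is:24  ro:25  ex:28  wr:29  — WAW R6: wait I4 write@23

cycle = 23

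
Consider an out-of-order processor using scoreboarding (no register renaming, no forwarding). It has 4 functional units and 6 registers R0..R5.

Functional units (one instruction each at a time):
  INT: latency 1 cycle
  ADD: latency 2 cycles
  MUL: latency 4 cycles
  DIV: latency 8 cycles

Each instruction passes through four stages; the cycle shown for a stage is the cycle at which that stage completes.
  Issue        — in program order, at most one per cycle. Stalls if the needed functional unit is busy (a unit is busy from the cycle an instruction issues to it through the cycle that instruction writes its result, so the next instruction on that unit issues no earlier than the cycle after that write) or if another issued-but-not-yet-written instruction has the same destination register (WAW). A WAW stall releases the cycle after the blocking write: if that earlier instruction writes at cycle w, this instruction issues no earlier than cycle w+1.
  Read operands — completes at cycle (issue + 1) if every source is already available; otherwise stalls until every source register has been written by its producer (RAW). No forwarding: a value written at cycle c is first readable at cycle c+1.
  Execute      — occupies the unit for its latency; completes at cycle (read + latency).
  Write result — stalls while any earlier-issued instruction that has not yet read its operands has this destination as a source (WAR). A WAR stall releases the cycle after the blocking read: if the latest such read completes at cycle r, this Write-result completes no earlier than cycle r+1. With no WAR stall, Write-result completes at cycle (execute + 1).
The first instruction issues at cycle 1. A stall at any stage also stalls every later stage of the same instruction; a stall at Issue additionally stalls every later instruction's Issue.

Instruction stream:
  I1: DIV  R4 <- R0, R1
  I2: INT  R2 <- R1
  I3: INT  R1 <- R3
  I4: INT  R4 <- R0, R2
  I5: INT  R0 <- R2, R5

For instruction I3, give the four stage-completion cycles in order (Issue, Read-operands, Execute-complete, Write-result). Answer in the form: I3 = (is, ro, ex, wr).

cycle 1: I1 issues→DIV
cycle 2: I1 reads, I2 issues→INT
cycle 3: I2 reads
cycle 4: I2 exec-done
cycle 5: I2 writes R2
cycle 6: I3 issues→INT
cycle 7: I3 reads
cycle 8: I3 exec-done
cycle 9: I3 writes R1
cycle 10: I1 exec-done
cycle 11: I1 writes R4
cycle 12: I4 issues→INT
cycle 13: I4 reads
cycle 14: I4 exec-done
cycle 15: I4 writes R4
cycle 16: I5 issues→INT
cycle 17: I5 reads
cycle 18: I5 exec-done
cycle 19: I5 writes R0

I3 = (6, 7, 8, 9)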